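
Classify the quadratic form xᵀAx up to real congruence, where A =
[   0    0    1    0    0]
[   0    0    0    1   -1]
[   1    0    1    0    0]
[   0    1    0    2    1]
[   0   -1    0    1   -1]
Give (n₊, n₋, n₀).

Answer: (3, 2, 0)

Derivation:
step 0: pivot 1 → sign +
step 1: pivot -1 → sign −
step 2: pivot 2 → sign +
step 3: pivot -1/2 → sign −
step 4: pivot 3 → sign +
signature = (3, 2, 0)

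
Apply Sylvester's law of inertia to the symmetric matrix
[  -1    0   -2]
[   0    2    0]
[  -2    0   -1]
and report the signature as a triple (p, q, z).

step 0: pivot -1 → sign −
step 1: pivot 2 → sign +
step 2: pivot 3 → sign +
signature = (2, 1, 0)

Answer: (2, 1, 0)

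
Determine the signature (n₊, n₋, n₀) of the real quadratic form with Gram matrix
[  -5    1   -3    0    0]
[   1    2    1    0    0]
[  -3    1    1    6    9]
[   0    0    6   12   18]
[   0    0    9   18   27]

step 0: pivot -5 → sign −
step 1: pivot 11/5 → sign +
step 2: pivot 30/11 → sign +
step 3: pivot -6/5 → sign −
step 4: row/col 4 already zero → sign 0
signature = (2, 2, 1)

Answer: (2, 2, 1)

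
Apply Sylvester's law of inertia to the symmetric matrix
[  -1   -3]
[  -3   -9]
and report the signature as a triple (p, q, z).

step 0: pivot -1 → sign −
step 1: row/col 1 already zero → sign 0
signature = (0, 1, 1)

Answer: (0, 1, 1)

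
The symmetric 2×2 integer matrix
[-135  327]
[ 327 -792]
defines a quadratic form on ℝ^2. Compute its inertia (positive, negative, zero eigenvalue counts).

step 0: pivot -135 → sign −
step 1: pivot 1/15 → sign +
signature = (1, 1, 0)

Answer: (1, 1, 0)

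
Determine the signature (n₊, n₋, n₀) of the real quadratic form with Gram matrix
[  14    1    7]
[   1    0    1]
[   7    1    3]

Answer: (2, 1, 0)

Derivation:
step 0: pivot 14 → sign +
step 1: pivot -1/14 → sign −
step 2: pivot 3 → sign +
signature = (2, 1, 0)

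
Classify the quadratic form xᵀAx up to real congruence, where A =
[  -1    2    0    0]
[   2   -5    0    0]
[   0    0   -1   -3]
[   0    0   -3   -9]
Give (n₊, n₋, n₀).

Answer: (0, 3, 1)

Derivation:
step 0: pivot -1 → sign −
step 1: pivot -1 → sign −
step 2: pivot -1 → sign −
step 3: row/col 3 already zero → sign 0
signature = (0, 3, 1)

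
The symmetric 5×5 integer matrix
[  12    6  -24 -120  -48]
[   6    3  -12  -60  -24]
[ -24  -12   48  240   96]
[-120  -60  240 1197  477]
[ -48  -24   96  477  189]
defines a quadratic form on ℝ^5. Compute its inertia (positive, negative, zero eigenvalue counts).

Answer: (1, 1, 3)

Derivation:
step 0: pivot 12 → sign +
step 1: pivot -3 → sign −
step 2: row/col 2 already zero → sign 0
step 3: row/col 3 already zero → sign 0
step 4: row/col 4 already zero → sign 0
signature = (1, 1, 3)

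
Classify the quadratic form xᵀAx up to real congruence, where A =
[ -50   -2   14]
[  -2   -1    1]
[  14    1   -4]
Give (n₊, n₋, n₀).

Answer: (1, 2, 0)

Derivation:
step 0: pivot -50 → sign −
step 1: pivot -23/25 → sign −
step 2: pivot 3/23 → sign +
signature = (1, 2, 0)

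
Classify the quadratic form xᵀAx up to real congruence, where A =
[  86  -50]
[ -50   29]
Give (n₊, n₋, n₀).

step 0: pivot 86 → sign +
step 1: pivot -3/43 → sign −
signature = (1, 1, 0)

Answer: (1, 1, 0)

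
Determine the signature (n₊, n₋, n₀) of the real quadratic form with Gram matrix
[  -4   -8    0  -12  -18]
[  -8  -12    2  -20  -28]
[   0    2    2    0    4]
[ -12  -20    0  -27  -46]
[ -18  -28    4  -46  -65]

step 0: pivot -4 → sign −
step 1: pivot 4 → sign +
step 2: pivot 1 → sign +
step 3: pivot 1 → sign +
step 4: row/col 4 already zero → sign 0
signature = (3, 1, 1)

Answer: (3, 1, 1)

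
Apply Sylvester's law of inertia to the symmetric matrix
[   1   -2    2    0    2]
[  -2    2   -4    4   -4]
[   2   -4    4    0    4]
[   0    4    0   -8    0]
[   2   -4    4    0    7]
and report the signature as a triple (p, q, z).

step 0: pivot 1 → sign +
step 1: pivot -2 → sign −
step 2: pivot 3 → sign +
step 3: row/col 3 already zero → sign 0
step 4: row/col 4 already zero → sign 0
signature = (2, 1, 2)

Answer: (2, 1, 2)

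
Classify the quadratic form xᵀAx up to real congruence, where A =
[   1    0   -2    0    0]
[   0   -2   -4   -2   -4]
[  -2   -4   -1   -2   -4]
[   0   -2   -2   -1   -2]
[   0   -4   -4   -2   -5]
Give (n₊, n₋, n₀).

step 0: pivot 1 → sign +
step 1: pivot -2 → sign −
step 2: pivot 3 → sign +
step 3: pivot -1/3 → sign −
step 4: pivot -1 → sign −
signature = (2, 3, 0)

Answer: (2, 3, 0)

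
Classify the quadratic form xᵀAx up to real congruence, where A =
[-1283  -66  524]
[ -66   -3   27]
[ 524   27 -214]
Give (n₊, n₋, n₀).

Answer: (2, 1, 0)

Derivation:
step 0: pivot -1283 → sign −
step 1: pivot 507/1283 → sign +
step 2: pivot 1/169 → sign +
signature = (2, 1, 0)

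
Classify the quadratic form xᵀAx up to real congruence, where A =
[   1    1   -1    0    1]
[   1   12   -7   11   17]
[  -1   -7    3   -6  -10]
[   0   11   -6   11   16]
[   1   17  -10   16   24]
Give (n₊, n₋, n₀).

step 0: pivot 1 → sign +
step 1: pivot 11 → sign +
step 2: pivot -14/11 → sign −
step 3: pivot -3/14 → sign −
step 4: row/col 4 already zero → sign 0
signature = (2, 2, 1)

Answer: (2, 2, 1)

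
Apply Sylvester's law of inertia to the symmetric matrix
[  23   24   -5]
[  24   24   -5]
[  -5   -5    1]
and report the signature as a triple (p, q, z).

step 0: pivot 23 → sign +
step 1: pivot -24/23 → sign −
step 2: pivot -1/24 → sign −
signature = (1, 2, 0)

Answer: (1, 2, 0)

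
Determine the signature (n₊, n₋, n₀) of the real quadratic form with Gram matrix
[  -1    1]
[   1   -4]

Answer: (0, 2, 0)

Derivation:
step 0: pivot -1 → sign −
step 1: pivot -3 → sign −
signature = (0, 2, 0)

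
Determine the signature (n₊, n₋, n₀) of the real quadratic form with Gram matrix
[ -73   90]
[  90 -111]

step 0: pivot -73 → sign −
step 1: pivot -3/73 → sign −
signature = (0, 2, 0)

Answer: (0, 2, 0)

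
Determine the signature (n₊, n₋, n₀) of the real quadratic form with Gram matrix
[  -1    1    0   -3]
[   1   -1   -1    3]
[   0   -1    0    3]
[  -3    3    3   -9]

Answer: (1, 2, 1)

Derivation:
step 0: pivot -1 → sign −
step 1: pivot -2 → sign −
step 2: pivot 1/2 → sign +
step 3: row/col 3 already zero → sign 0
signature = (1, 2, 1)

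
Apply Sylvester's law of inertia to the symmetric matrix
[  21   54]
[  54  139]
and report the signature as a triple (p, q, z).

Answer: (2, 0, 0)

Derivation:
step 0: pivot 21 → sign +
step 1: pivot 1/7 → sign +
signature = (2, 0, 0)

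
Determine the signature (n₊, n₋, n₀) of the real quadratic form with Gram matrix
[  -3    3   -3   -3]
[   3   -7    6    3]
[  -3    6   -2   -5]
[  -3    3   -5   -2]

Answer: (1, 3, 0)

Derivation:
step 0: pivot -3 → sign −
step 1: pivot -4 → sign −
step 2: pivot 13/4 → sign +
step 3: pivot -3/13 → sign −
signature = (1, 3, 0)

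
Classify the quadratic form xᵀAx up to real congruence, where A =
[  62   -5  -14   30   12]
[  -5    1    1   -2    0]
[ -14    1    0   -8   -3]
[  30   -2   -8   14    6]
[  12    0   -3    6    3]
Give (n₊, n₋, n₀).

Answer: (2, 3, 0)

Derivation:
step 0: pivot 62 → sign +
step 1: pivot 37/62 → sign +
step 2: pivot -118/37 → sign −
step 3: pivot -24/59 → sign −
step 4: pivot -3/8 → sign −
signature = (2, 3, 0)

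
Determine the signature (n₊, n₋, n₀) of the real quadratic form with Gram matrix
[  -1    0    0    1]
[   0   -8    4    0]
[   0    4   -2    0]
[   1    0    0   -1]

step 0: pivot -1 → sign −
step 1: pivot -8 → sign −
step 2: row/col 2 already zero → sign 0
step 3: row/col 3 already zero → sign 0
signature = (0, 2, 2)

Answer: (0, 2, 2)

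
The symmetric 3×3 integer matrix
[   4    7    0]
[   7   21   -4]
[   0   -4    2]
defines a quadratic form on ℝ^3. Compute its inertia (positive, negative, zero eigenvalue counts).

Answer: (3, 0, 0)

Derivation:
step 0: pivot 4 → sign +
step 1: pivot 35/4 → sign +
step 2: pivot 6/35 → sign +
signature = (3, 0, 0)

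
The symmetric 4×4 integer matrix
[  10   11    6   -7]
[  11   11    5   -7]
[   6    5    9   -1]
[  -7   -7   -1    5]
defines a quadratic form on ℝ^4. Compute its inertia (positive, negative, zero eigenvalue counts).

Answer: (2, 2, 0)

Derivation:
step 0: pivot 10 → sign +
step 1: pivot -11/10 → sign −
step 2: pivot 85/11 → sign +
step 3: pivot -6/85 → sign −
signature = (2, 2, 0)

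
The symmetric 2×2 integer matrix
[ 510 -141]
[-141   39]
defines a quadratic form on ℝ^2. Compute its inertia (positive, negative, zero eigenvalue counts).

step 0: pivot 510 → sign +
step 1: pivot 3/170 → sign +
signature = (2, 0, 0)

Answer: (2, 0, 0)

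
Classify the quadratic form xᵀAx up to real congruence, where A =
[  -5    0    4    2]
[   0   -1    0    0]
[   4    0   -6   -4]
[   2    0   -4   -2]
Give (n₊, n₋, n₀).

Answer: (1, 3, 0)

Derivation:
step 0: pivot -5 → sign −
step 1: pivot -1 → sign −
step 2: pivot -14/5 → sign −
step 3: pivot 6/7 → sign +
signature = (1, 3, 0)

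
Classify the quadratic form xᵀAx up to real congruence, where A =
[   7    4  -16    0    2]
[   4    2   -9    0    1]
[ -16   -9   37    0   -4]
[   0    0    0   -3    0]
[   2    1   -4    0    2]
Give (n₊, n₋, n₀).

step 0: pivot 7 → sign +
step 1: pivot -2/7 → sign −
step 2: pivot 1/2 → sign +
step 3: pivot -3 → sign −
step 4: pivot 1 → sign +
signature = (3, 2, 0)

Answer: (3, 2, 0)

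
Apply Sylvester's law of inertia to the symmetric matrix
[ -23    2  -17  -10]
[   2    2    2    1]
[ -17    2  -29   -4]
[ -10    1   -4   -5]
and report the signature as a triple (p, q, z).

step 0: pivot -23 → sign −
step 1: pivot 50/23 → sign +
step 2: pivot -414/25 → sign −
step 3: pivot 1/46 → sign +
signature = (2, 2, 0)

Answer: (2, 2, 0)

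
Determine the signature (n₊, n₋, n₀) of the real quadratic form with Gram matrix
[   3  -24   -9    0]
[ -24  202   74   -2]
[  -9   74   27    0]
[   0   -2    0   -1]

Answer: (2, 2, 0)

Derivation:
step 0: pivot 3 → sign +
step 1: pivot 10 → sign +
step 2: pivot -2/5 → sign −
step 3: pivot -1 → sign −
signature = (2, 2, 0)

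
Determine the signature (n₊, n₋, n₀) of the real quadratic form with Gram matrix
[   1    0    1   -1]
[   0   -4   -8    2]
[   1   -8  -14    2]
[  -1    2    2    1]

Answer: (2, 1, 1)

Derivation:
step 0: pivot 1 → sign +
step 1: pivot -4 → sign −
step 2: pivot 1 → sign +
step 3: row/col 3 already zero → sign 0
signature = (2, 1, 1)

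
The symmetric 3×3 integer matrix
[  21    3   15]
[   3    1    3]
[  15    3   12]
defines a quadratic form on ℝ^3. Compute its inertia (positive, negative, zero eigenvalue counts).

Answer: (2, 0, 1)

Derivation:
step 0: pivot 21 → sign +
step 1: pivot 4/7 → sign +
step 2: row/col 2 already zero → sign 0
signature = (2, 0, 1)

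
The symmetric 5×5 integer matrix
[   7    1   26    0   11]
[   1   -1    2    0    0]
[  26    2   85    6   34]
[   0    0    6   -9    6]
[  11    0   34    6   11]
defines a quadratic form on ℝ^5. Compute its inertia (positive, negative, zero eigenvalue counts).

Answer: (1, 4, 0)

Derivation:
step 0: pivot 7 → sign +
step 1: pivot -8/7 → sign −
step 2: pivot -9 → sign −
step 3: pivot -5 → sign −
step 4: pivot -3/40 → sign −
signature = (1, 4, 0)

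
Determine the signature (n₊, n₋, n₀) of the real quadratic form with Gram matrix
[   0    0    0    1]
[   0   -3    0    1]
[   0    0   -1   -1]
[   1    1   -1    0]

Answer: (1, 3, 0)

Derivation:
step 0: pivot -3 → sign −
step 1: pivot -1 → sign −
step 2: pivot 4/3 → sign +
step 3: pivot -3/4 → sign −
signature = (1, 3, 0)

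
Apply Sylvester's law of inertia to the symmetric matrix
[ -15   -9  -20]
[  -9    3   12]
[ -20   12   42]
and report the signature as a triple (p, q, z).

step 0: pivot -15 → sign −
step 1: pivot 42/5 → sign +
step 2: pivot 2/21 → sign +
signature = (2, 1, 0)

Answer: (2, 1, 0)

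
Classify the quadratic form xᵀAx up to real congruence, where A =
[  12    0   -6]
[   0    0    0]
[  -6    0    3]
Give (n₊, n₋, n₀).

step 0: pivot 12 → sign +
step 1: row/col 1 already zero → sign 0
step 2: row/col 2 already zero → sign 0
signature = (1, 0, 2)

Answer: (1, 0, 2)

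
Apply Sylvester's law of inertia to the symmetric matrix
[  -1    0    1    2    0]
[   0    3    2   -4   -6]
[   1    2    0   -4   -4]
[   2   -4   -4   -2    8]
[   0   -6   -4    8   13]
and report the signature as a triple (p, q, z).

Answer: (2, 3, 0)

Derivation:
step 0: pivot -1 → sign −
step 1: pivot 3 → sign +
step 2: pivot -1/3 → sign −
step 3: pivot -2 → sign −
step 4: pivot 1 → sign +
signature = (2, 3, 0)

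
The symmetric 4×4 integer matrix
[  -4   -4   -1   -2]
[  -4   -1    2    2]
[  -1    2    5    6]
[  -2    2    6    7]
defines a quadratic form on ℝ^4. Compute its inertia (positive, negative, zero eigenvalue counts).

Answer: (2, 2, 0)

Derivation:
step 0: pivot -4 → sign −
step 1: pivot 3 → sign +
step 2: pivot 9/4 → sign +
step 3: pivot -1/9 → sign −
signature = (2, 2, 0)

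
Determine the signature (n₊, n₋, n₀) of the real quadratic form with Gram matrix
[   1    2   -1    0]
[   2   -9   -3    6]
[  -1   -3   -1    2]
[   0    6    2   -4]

Answer: (1, 2, 1)

Derivation:
step 0: pivot 1 → sign +
step 1: pivot -13 → sign −
step 2: pivot -25/13 → sign −
step 3: row/col 3 already zero → sign 0
signature = (1, 2, 1)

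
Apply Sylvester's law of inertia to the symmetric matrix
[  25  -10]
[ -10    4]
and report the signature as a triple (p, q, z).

step 0: pivot 25 → sign +
step 1: row/col 1 already zero → sign 0
signature = (1, 0, 1)

Answer: (1, 0, 1)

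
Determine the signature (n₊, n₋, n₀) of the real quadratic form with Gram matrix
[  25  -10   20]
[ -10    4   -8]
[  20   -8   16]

step 0: pivot 25 → sign +
step 1: row/col 1 already zero → sign 0
step 2: row/col 2 already zero → sign 0
signature = (1, 0, 2)

Answer: (1, 0, 2)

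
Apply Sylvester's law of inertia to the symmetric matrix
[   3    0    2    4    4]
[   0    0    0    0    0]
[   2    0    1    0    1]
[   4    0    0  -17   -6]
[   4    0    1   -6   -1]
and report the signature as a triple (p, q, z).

step 0: pivot 3 → sign +
step 1: pivot -1/3 → sign −
step 2: pivot -1 → sign −
step 3: pivot 6 → sign +
step 4: row/col 4 already zero → sign 0
signature = (2, 2, 1)

Answer: (2, 2, 1)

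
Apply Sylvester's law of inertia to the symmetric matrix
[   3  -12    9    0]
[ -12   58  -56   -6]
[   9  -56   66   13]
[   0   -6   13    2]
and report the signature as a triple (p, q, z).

Answer: (2, 2, 0)

Derivation:
step 0: pivot 3 → sign +
step 1: pivot 10 → sign +
step 2: pivot -1 → sign −
step 3: pivot -3/5 → sign −
signature = (2, 2, 0)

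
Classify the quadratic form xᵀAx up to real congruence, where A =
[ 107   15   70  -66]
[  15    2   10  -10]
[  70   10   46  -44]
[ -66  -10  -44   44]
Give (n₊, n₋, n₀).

Answer: (2, 1, 1)

Derivation:
step 0: pivot 107 → sign +
step 1: pivot -11/107 → sign −
step 2: pivot 6/11 → sign +
step 3: row/col 3 already zero → sign 0
signature = (2, 1, 1)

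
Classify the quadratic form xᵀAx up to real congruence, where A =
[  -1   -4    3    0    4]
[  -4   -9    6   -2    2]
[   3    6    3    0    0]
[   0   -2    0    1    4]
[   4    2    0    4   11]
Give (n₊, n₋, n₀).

step 0: pivot -1 → sign −
step 1: pivot 7 → sign +
step 2: pivot 48/7 → sign +
step 3: pivot -1 → sign −
step 4: row/col 4 already zero → sign 0
signature = (2, 2, 1)

Answer: (2, 2, 1)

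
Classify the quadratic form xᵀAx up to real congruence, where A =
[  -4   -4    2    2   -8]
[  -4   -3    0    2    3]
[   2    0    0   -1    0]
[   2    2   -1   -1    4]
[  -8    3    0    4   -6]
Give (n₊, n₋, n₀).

Answer: (1, 3, 1)

Derivation:
step 0: pivot -4 → sign −
step 1: pivot 1 → sign +
step 2: pivot -3 → sign −
step 3: pivot -3 → sign −
step 4: row/col 4 already zero → sign 0
signature = (1, 3, 1)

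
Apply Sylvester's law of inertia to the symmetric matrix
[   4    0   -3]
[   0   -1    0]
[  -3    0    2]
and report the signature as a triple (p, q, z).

step 0: pivot 4 → sign +
step 1: pivot -1 → sign −
step 2: pivot -1/4 → sign −
signature = (1, 2, 0)

Answer: (1, 2, 0)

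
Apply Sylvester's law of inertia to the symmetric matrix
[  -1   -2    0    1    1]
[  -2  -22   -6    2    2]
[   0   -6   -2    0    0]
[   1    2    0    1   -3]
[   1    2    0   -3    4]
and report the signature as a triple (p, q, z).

step 0: pivot -1 → sign −
step 1: pivot -18 → sign −
step 2: pivot 2 → sign +
step 3: pivot 3 → sign +
step 4: row/col 4 already zero → sign 0
signature = (2, 2, 1)

Answer: (2, 2, 1)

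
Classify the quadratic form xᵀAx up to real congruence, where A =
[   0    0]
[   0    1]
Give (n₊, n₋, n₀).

step 0: pivot 1 → sign +
step 1: row/col 1 already zero → sign 0
signature = (1, 0, 1)

Answer: (1, 0, 1)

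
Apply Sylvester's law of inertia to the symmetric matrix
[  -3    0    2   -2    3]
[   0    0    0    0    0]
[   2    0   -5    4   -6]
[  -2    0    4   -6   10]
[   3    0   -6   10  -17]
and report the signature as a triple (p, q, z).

Answer: (0, 4, 1)

Derivation:
step 0: pivot -3 → sign −
step 1: pivot -11/3 → sign −
step 2: pivot -30/11 → sign −
step 3: pivot -2/15 → sign −
step 4: row/col 4 already zero → sign 0
signature = (0, 4, 1)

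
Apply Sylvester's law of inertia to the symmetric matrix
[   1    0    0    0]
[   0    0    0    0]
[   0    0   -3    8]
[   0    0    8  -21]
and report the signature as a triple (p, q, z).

Answer: (2, 1, 1)

Derivation:
step 0: pivot 1 → sign +
step 1: pivot -3 → sign −
step 2: pivot 1/3 → sign +
step 3: row/col 3 already zero → sign 0
signature = (2, 1, 1)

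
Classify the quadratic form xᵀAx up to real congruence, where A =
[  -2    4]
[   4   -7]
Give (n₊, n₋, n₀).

Answer: (1, 1, 0)

Derivation:
step 0: pivot -2 → sign −
step 1: pivot 1 → sign +
signature = (1, 1, 0)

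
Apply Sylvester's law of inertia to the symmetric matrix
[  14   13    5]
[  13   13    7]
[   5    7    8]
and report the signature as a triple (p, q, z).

Answer: (3, 0, 0)

Derivation:
step 0: pivot 14 → sign +
step 1: pivot 13/14 → sign +
step 2: pivot 3/13 → sign +
signature = (3, 0, 0)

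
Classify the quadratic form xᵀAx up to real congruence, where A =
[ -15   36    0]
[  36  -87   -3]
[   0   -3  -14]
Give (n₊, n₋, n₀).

Answer: (1, 2, 0)

Derivation:
step 0: pivot -15 → sign −
step 1: pivot -3/5 → sign −
step 2: pivot 1 → sign +
signature = (1, 2, 0)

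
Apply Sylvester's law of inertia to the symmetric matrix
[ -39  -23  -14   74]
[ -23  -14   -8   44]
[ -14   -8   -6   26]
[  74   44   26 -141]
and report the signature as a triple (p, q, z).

step 0: pivot -39 → sign −
step 1: pivot -17/39 → sign −
step 2: pivot -14/17 → sign −
step 3: pivot -1/7 → sign −
signature = (0, 4, 0)

Answer: (0, 4, 0)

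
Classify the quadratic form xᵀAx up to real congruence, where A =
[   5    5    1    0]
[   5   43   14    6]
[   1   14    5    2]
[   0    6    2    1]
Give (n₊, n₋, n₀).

Answer: (4, 0, 0)

Derivation:
step 0: pivot 5 → sign +
step 1: pivot 38 → sign +
step 2: pivot 67/190 → sign +
step 3: pivot 3/67 → sign +
signature = (4, 0, 0)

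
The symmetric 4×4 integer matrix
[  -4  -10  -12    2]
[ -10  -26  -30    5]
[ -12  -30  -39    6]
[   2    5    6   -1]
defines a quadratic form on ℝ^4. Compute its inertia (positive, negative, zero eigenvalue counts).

Answer: (0, 3, 1)

Derivation:
step 0: pivot -4 → sign −
step 1: pivot -1 → sign −
step 2: pivot -3 → sign −
step 3: row/col 3 already zero → sign 0
signature = (0, 3, 1)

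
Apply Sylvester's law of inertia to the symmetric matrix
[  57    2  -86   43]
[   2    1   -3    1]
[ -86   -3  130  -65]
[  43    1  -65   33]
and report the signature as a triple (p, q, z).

step 0: pivot 57 → sign +
step 1: pivot 53/57 → sign +
step 2: pivot 13/53 → sign +
step 3: pivot 3/13 → sign +
signature = (4, 0, 0)

Answer: (4, 0, 0)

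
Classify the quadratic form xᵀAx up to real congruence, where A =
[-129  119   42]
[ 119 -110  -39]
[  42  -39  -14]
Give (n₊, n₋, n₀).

Answer: (0, 3, 0)

Derivation:
step 0: pivot -129 → sign −
step 1: pivot -29/129 → sign −
step 2: pivot -1/29 → sign −
signature = (0, 3, 0)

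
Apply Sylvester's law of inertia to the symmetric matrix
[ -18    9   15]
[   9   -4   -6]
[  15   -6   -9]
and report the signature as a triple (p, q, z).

Answer: (1, 2, 0)

Derivation:
step 0: pivot -18 → sign −
step 1: pivot 1/2 → sign +
step 2: pivot -1 → sign −
signature = (1, 2, 0)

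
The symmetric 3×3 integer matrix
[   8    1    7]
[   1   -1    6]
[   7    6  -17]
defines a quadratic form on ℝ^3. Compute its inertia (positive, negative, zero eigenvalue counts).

Answer: (2, 1, 0)

Derivation:
step 0: pivot 8 → sign +
step 1: pivot -9/8 → sign −
step 2: pivot 2/9 → sign +
signature = (2, 1, 0)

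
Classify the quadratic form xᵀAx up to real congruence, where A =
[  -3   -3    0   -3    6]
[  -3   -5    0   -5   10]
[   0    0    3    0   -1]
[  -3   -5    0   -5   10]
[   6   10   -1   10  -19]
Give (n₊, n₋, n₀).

step 0: pivot -3 → sign −
step 1: pivot -2 → sign −
step 2: pivot 3 → sign +
step 3: pivot 2/3 → sign +
step 4: row/col 4 already zero → sign 0
signature = (2, 2, 1)

Answer: (2, 2, 1)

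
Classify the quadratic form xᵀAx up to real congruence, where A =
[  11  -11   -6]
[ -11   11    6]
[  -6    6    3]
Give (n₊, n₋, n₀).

step 0: pivot 11 → sign +
step 1: pivot -3/11 → sign −
step 2: row/col 2 already zero → sign 0
signature = (1, 1, 1)

Answer: (1, 1, 1)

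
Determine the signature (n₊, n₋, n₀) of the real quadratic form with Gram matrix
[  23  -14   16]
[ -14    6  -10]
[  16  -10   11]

Answer: (1, 2, 0)

Derivation:
step 0: pivot 23 → sign +
step 1: pivot -58/23 → sign −
step 2: pivot -3/29 → sign −
signature = (1, 2, 0)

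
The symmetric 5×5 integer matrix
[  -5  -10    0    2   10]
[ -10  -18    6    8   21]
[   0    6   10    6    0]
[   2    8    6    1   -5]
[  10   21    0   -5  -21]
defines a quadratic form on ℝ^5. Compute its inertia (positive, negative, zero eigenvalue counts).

step 0: pivot -5 → sign −
step 1: pivot 2 → sign +
step 2: pivot -8 → sign −
step 3: pivot -17/10 → sign −
step 4: pivot -3/68 → sign −
signature = (1, 4, 0)

Answer: (1, 4, 0)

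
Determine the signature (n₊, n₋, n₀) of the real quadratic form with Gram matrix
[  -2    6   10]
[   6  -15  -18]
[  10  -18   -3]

Answer: (1, 2, 0)

Derivation:
step 0: pivot -2 → sign −
step 1: pivot 3 → sign +
step 2: pivot -1 → sign −
signature = (1, 2, 0)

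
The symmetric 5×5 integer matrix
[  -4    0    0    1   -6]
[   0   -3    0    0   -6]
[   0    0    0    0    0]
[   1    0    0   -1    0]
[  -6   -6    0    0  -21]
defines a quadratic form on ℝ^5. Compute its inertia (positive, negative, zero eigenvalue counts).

Answer: (1, 3, 1)

Derivation:
step 0: pivot -4 → sign −
step 1: pivot -3 → sign −
step 2: pivot -3/4 → sign −
step 3: pivot 3 → sign +
step 4: row/col 4 already zero → sign 0
signature = (1, 3, 1)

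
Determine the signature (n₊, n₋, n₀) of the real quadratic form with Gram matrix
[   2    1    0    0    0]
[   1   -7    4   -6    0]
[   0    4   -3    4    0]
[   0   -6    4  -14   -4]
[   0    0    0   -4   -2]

step 0: pivot 2 → sign +
step 1: pivot -15/2 → sign −
step 2: pivot -13/15 → sign −
step 3: pivot -110/13 → sign −
step 4: pivot -6/55 → sign −
signature = (1, 4, 0)

Answer: (1, 4, 0)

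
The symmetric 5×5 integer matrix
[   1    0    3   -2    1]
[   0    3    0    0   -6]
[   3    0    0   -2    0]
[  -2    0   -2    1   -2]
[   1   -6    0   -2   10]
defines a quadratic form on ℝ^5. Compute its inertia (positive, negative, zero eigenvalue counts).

step 0: pivot 1 → sign +
step 1: pivot 3 → sign +
step 2: pivot -9 → sign −
step 3: pivot -11/9 → sign −
step 4: pivot -6/11 → sign −
signature = (2, 3, 0)

Answer: (2, 3, 0)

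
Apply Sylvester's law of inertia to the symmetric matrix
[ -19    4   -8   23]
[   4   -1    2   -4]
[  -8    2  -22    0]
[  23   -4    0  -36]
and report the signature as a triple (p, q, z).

step 0: pivot -19 → sign −
step 1: pivot -3/19 → sign −
step 2: pivot -18 → sign −
step 3: pivot -1/9 → sign −
signature = (0, 4, 0)

Answer: (0, 4, 0)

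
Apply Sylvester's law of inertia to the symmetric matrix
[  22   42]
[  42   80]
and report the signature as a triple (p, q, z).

Answer: (1, 1, 0)

Derivation:
step 0: pivot 22 → sign +
step 1: pivot -2/11 → sign −
signature = (1, 1, 0)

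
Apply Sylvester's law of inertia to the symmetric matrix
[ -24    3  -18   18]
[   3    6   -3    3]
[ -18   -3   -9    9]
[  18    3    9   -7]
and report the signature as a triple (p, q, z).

Answer: (3, 1, 0)

Derivation:
step 0: pivot -24 → sign −
step 1: pivot 51/8 → sign +
step 2: pivot 3/17 → sign +
step 3: pivot 2 → sign +
signature = (3, 1, 0)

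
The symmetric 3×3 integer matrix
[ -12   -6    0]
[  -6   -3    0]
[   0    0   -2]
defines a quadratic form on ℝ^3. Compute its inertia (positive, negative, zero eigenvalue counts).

Answer: (0, 2, 1)

Derivation:
step 0: pivot -12 → sign −
step 1: pivot -2 → sign −
step 2: row/col 2 already zero → sign 0
signature = (0, 2, 1)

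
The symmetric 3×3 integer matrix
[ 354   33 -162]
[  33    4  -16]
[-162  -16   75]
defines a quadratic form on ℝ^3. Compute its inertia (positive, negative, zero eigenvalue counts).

Answer: (2, 1, 0)

Derivation:
step 0: pivot 354 → sign +
step 1: pivot 109/118 → sign +
step 2: pivot -1/109 → sign −
signature = (2, 1, 0)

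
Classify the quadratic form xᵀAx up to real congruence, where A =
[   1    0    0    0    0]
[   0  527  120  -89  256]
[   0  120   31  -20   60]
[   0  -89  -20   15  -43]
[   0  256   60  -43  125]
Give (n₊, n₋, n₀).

Answer: (4, 1, 0)

Derivation:
step 0: pivot 1 → sign +
step 1: pivot 527 → sign +
step 2: pivot 1937/527 → sign +
step 3: pivot -96/1937 → sign −
step 4: pivot 3/32 → sign +
signature = (4, 1, 0)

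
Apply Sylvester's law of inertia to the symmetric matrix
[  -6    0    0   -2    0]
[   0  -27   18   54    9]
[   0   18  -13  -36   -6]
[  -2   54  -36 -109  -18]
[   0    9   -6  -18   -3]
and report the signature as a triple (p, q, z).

step 0: pivot -6 → sign −
step 1: pivot -27 → sign −
step 2: pivot -1 → sign −
step 3: pivot -1/3 → sign −
step 4: row/col 4 already zero → sign 0
signature = (0, 4, 1)

Answer: (0, 4, 1)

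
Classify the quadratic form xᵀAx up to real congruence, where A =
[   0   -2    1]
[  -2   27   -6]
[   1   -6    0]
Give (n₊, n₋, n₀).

Answer: (2, 1, 0)

Derivation:
step 0: pivot 27 → sign +
step 1: pivot -4/27 → sign −
step 2: pivot 3/4 → sign +
signature = (2, 1, 0)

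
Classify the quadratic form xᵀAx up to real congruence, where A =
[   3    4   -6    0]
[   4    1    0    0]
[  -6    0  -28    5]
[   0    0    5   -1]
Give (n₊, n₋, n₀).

Answer: (1, 3, 0)

Derivation:
step 0: pivot 3 → sign +
step 1: pivot -13/3 → sign −
step 2: pivot -328/13 → sign −
step 3: pivot -3/328 → sign −
signature = (1, 3, 0)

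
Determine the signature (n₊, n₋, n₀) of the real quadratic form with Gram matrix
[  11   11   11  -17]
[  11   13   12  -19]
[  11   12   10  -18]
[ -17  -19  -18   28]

step 0: pivot 11 → sign +
step 1: pivot 2 → sign +
step 2: pivot -3/2 → sign −
step 3: pivot -3/11 → sign −
signature = (2, 2, 0)

Answer: (2, 2, 0)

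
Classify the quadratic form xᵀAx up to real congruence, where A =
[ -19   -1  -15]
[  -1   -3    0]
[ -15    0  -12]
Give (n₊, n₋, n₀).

Answer: (1, 2, 0)

Derivation:
step 0: pivot -19 → sign −
step 1: pivot -56/19 → sign −
step 2: pivot 3/56 → sign +
signature = (1, 2, 0)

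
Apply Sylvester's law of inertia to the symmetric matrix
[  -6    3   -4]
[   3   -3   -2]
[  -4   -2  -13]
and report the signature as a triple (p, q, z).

step 0: pivot -6 → sign −
step 1: pivot -3/2 → sign −
step 2: pivot 1/3 → sign +
signature = (1, 2, 0)

Answer: (1, 2, 0)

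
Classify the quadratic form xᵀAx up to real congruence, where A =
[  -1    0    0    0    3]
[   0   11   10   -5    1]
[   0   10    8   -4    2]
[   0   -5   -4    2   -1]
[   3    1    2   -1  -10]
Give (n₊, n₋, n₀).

step 0: pivot -1 → sign −
step 1: pivot 11 → sign +
step 2: pivot -12/11 → sign −
step 3: row/col 3 already zero → sign 0
step 4: row/col 4 already zero → sign 0
signature = (1, 2, 2)

Answer: (1, 2, 2)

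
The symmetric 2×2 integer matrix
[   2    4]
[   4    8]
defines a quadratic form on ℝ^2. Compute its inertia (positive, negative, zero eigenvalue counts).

step 0: pivot 2 → sign +
step 1: row/col 1 already zero → sign 0
signature = (1, 0, 1)

Answer: (1, 0, 1)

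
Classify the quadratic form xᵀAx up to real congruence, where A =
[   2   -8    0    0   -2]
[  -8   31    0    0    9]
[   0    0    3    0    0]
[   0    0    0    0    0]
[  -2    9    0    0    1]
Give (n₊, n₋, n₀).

step 0: pivot 2 → sign +
step 1: pivot -1 → sign −
step 2: pivot 3 → sign +
step 3: row/col 3 already zero → sign 0
step 4: row/col 4 already zero → sign 0
signature = (2, 1, 2)

Answer: (2, 1, 2)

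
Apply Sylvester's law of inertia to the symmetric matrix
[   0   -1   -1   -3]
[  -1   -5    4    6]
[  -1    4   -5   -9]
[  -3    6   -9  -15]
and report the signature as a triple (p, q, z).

Answer: (2, 2, 0)

Derivation:
step 0: pivot -5 → sign −
step 1: pivot 1/5 → sign +
step 2: pivot -18 → sign −
step 3: pivot 2 → sign +
signature = (2, 2, 0)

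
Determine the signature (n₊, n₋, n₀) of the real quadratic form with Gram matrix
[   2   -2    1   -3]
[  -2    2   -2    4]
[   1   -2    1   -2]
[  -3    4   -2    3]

Answer: (2, 2, 0)

Derivation:
step 0: pivot 2 → sign +
step 1: pivot 1/2 → sign +
step 2: pivot -2 → sign −
step 3: pivot -2 → sign −
signature = (2, 2, 0)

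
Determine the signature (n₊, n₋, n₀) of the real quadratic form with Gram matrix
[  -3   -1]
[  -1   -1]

step 0: pivot -3 → sign −
step 1: pivot -2/3 → sign −
signature = (0, 2, 0)

Answer: (0, 2, 0)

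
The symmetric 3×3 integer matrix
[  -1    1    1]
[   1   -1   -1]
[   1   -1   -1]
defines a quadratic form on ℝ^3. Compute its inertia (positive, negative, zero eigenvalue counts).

Answer: (0, 1, 2)

Derivation:
step 0: pivot -1 → sign −
step 1: row/col 1 already zero → sign 0
step 2: row/col 2 already zero → sign 0
signature = (0, 1, 2)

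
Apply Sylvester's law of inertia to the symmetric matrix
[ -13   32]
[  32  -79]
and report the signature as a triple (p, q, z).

step 0: pivot -13 → sign −
step 1: pivot -3/13 → sign −
signature = (0, 2, 0)

Answer: (0, 2, 0)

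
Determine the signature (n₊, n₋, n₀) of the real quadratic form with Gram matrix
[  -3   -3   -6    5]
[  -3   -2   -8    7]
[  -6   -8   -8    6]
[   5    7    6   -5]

Answer: (1, 2, 1)

Derivation:
step 0: pivot -3 → sign −
step 1: pivot 1 → sign +
step 2: pivot -2/3 → sign −
step 3: row/col 3 already zero → sign 0
signature = (1, 2, 1)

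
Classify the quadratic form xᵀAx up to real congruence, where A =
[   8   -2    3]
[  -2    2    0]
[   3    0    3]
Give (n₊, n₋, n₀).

Answer: (3, 0, 0)

Derivation:
step 0: pivot 8 → sign +
step 1: pivot 3/2 → sign +
step 2: pivot 3/2 → sign +
signature = (3, 0, 0)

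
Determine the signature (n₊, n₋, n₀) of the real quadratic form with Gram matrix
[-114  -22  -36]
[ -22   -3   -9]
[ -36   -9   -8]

step 0: pivot -114 → sign −
step 1: pivot 71/57 → sign +
step 2: pivot -1/71 → sign −
signature = (1, 2, 0)

Answer: (1, 2, 0)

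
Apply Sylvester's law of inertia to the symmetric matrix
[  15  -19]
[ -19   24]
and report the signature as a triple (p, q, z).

step 0: pivot 15 → sign +
step 1: pivot -1/15 → sign −
signature = (1, 1, 0)

Answer: (1, 1, 0)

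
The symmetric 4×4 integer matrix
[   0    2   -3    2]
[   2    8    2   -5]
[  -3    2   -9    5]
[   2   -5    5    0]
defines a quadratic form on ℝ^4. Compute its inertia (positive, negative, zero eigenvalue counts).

Answer: (2, 2, 0)

Derivation:
step 0: pivot 8 → sign +
step 1: pivot -1/2 → sign −
step 2: pivot 15 → sign +
step 3: pivot -3/20 → sign −
signature = (2, 2, 0)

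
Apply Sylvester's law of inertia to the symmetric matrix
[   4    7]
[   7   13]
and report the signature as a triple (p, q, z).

step 0: pivot 4 → sign +
step 1: pivot 3/4 → sign +
signature = (2, 0, 0)

Answer: (2, 0, 0)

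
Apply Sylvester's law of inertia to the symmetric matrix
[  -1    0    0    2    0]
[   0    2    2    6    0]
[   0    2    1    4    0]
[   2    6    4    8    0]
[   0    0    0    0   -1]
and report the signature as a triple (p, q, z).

Answer: (1, 4, 0)

Derivation:
step 0: pivot -1 → sign −
step 1: pivot 2 → sign +
step 2: pivot -1 → sign −
step 3: pivot -2 → sign −
step 4: pivot -1 → sign −
signature = (1, 4, 0)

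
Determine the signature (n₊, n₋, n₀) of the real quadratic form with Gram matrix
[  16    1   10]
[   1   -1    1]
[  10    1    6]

step 0: pivot 16 → sign +
step 1: pivot -17/16 → sign −
step 2: pivot -2/17 → sign −
signature = (1, 2, 0)

Answer: (1, 2, 0)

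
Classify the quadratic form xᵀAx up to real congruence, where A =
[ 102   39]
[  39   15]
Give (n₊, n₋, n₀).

step 0: pivot 102 → sign +
step 1: pivot 3/34 → sign +
signature = (2, 0, 0)

Answer: (2, 0, 0)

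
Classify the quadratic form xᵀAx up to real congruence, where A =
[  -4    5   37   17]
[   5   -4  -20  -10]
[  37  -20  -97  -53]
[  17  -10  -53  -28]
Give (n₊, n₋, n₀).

Answer: (1, 3, 0)

Derivation:
step 0: pivot -4 → sign −
step 1: pivot 9/4 → sign +
step 2: pivot -61 → sign −
step 3: pivot -3/61 → sign −
signature = (1, 3, 0)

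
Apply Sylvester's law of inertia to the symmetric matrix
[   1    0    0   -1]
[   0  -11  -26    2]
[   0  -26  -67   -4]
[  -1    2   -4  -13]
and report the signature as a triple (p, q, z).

Answer: (2, 2, 0)

Derivation:
step 0: pivot 1 → sign +
step 1: pivot -11 → sign −
step 2: pivot -61/11 → sign −
step 3: pivot 6/61 → sign +
signature = (2, 2, 0)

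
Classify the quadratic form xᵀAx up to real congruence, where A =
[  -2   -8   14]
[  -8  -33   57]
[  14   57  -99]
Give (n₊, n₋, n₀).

step 0: pivot -2 → sign −
step 1: pivot -1 → sign −
step 2: row/col 2 already zero → sign 0
signature = (0, 2, 1)

Answer: (0, 2, 1)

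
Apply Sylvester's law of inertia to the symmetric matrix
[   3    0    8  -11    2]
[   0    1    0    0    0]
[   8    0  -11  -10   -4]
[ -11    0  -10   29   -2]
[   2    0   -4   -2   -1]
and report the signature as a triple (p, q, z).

step 0: pivot 3 → sign +
step 1: pivot 1 → sign +
step 2: pivot -97/3 → sign −
step 3: pivot 22/97 → sign +
step 4: pivot 1/11 → sign +
signature = (4, 1, 0)

Answer: (4, 1, 0)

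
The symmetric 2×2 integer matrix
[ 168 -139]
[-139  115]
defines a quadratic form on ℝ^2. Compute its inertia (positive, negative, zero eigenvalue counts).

Answer: (1, 1, 0)

Derivation:
step 0: pivot 168 → sign +
step 1: pivot -1/168 → sign −
signature = (1, 1, 0)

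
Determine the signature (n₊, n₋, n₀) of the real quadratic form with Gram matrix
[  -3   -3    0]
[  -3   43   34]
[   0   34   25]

Answer: (1, 2, 0)

Derivation:
step 0: pivot -3 → sign −
step 1: pivot 46 → sign +
step 2: pivot -3/23 → sign −
signature = (1, 2, 0)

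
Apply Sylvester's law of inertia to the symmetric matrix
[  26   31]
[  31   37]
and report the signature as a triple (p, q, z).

Answer: (2, 0, 0)

Derivation:
step 0: pivot 26 → sign +
step 1: pivot 1/26 → sign +
signature = (2, 0, 0)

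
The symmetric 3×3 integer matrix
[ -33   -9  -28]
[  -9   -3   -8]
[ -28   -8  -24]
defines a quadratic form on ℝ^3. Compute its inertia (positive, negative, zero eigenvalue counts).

Answer: (0, 2, 1)

Derivation:
step 0: pivot -33 → sign −
step 1: pivot -6/11 → sign −
step 2: row/col 2 already zero → sign 0
signature = (0, 2, 1)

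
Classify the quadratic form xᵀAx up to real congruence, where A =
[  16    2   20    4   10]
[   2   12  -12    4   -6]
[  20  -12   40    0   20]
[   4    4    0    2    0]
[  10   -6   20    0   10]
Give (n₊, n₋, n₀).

Answer: (3, 1, 1)

Derivation:
step 0: pivot 16 → sign +
step 1: pivot 47/4 → sign +
step 2: pivot -136/47 → sign −
step 3: pivot 2/17 → sign +
step 4: row/col 4 already zero → sign 0
signature = (3, 1, 1)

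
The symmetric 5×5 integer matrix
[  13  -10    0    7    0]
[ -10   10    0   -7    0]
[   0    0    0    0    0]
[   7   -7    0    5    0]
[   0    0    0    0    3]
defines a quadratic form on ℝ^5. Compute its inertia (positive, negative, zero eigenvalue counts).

step 0: pivot 13 → sign +
step 1: pivot 30/13 → sign +
step 2: pivot 1/10 → sign +
step 3: pivot 3 → sign +
step 4: row/col 4 already zero → sign 0
signature = (4, 0, 1)

Answer: (4, 0, 1)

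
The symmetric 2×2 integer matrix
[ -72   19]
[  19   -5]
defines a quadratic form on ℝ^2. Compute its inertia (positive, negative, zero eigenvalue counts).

Answer: (1, 1, 0)

Derivation:
step 0: pivot -72 → sign −
step 1: pivot 1/72 → sign +
signature = (1, 1, 0)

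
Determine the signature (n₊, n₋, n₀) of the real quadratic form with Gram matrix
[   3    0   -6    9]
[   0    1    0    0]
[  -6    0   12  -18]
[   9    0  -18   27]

step 0: pivot 3 → sign +
step 1: pivot 1 → sign +
step 2: row/col 2 already zero → sign 0
step 3: row/col 3 already zero → sign 0
signature = (2, 0, 2)

Answer: (2, 0, 2)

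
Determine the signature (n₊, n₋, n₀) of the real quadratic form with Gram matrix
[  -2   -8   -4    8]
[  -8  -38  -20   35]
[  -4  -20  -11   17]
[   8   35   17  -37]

Answer: (0, 4, 0)

Derivation:
step 0: pivot -2 → sign −
step 1: pivot -6 → sign −
step 2: pivot -1/3 → sign −
step 3: pivot -1/2 → sign −
signature = (0, 4, 0)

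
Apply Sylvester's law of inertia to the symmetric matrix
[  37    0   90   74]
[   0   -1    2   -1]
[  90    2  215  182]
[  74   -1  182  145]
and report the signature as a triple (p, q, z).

Answer: (2, 2, 0)

Derivation:
step 0: pivot 37 → sign +
step 1: pivot -1 → sign −
step 2: pivot 3/37 → sign +
step 3: pivot -2 → sign −
signature = (2, 2, 0)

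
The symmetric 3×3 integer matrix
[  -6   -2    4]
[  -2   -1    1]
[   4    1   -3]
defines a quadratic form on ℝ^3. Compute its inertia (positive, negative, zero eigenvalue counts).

step 0: pivot -6 → sign −
step 1: pivot -1/3 → sign −
step 2: row/col 2 already zero → sign 0
signature = (0, 2, 1)

Answer: (0, 2, 1)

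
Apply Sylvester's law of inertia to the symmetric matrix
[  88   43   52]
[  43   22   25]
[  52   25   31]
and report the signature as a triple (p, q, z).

step 0: pivot 88 → sign +
step 1: pivot 87/88 → sign +
step 2: pivot 3/29 → sign +
signature = (3, 0, 0)

Answer: (3, 0, 0)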